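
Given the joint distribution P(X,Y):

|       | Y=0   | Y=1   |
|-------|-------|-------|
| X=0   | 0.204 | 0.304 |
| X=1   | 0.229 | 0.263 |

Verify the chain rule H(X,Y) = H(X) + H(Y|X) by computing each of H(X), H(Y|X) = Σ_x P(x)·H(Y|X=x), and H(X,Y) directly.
H(X) = 0.9998 bits, H(Y|X) = 0.9840 bits, H(X,Y) = 1.9838 bits

Marginal of X (row sums):
  P(X=0) = 0.204 + 0.304 = 0.508
  P(X=1) = 0.229 + 0.263 = 0.492
H(X) = -[0.508·log₂(0.508) + 0.492·log₂(0.492)]
  = 0.49637 + 0.50345 = 0.9998 bits

H(Y|X) = Σ_x P(x)·H(Y|X=x):
  X=0: P(X=0) = 0.508, P(Y|X=0) = (51/127, 76/127) → H(Y|X=0) = 0.97186
  X=1: P(X=1) = 0.492, P(Y|X=1) = (229/492, 263/492) → H(Y|X=1) = 0.99655
H(Y|X) = 0.508·0.97186 + 0.492·0.99655 = 0.9840 bits

H(X,Y) = -Σ_{x,y} P(x,y) log₂ P(x,y). Per-cell terms -P(x,y)·log₂P(x,y):
  X=0: 0.46785, 0.52223
  X=1: 0.48699, 0.50677
Sum of the 4 terms: H(X,Y) = 1.9838 bits

Chain rule check:
  H(X) + H(Y|X) = 0.9998 + 0.9840 = 1.9838 bits
  H(X,Y) = 1.9838 bits
✓ Chain rule verified.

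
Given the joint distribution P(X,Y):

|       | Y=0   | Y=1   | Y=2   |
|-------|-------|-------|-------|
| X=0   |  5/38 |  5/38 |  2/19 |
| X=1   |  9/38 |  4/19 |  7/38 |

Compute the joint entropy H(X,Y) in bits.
2.5269 bits

H(X,Y) = -Σ_{x,y} P(x,y) log₂ P(x,y). Per-cell terms -P(x,y)·log₂P(x,y):
  X=0: 0.3850, 0.3850, 0.3419
  X=1: 0.4922, 0.4732, 0.4496
Sum of the 6 terms: H(X,Y) = 2.5269 bits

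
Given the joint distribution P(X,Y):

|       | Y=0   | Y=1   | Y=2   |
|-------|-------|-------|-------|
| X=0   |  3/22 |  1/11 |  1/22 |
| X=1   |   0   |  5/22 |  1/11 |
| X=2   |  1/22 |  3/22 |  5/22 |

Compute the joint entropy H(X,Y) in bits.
2.7899 bits

H(X,Y) = -Σ_{x,y} P(x,y) log₂ P(x,y). Per-cell terms -P(x,y)·log₂P(x,y):
  X=0: 0.39197, 0.31449, 0.20270
  X=1: 0.00000, 0.48580, 0.31449
  X=2: 0.20270, 0.39197, 0.48580
  (cells with P = 0 contribute 0)
Sum of the 9 terms: H(X,Y) = 2.7899 bits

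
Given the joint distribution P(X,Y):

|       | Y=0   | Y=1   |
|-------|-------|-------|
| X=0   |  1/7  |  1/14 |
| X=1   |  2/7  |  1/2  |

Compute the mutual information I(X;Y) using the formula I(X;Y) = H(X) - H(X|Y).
0.0454 bits

I(X;Y) = H(X) - H(X|Y)

Marginal of X (row sums):
  P(X=0) = 1/7 + 1/14 = 3/14
  P(X=1) = 2/7 + 1/2 = 11/14
H(X) = -[(3/14)·log₂(3/14) + (11/14)·log₂(11/14)]
  = 0.4762 + 0.2734 = 0.7496 bits

Marginal of Y (column sums):
  P(Y=0) = 1/7 + 2/7 = 3/7
  P(Y=1) = 1/14 + 1/2 = 4/7
H(X|Y) = Σ_y P(y)·H(X|Y=y):
  Y=0: P(Y=0) = 3/7, P(X|Y=0) = (1/3, 2/3) → H(X|Y=0) = 0.9183
  Y=1: P(Y=1) = 4/7, P(X|Y=1) = (1/8, 7/8) → H(X|Y=1) = 0.5436
H(X|Y) = (3/7)·0.9183 + (4/7)·0.5436 = 0.7042 bits

I(X;Y) = H(X) - H(X|Y) = 0.7496 - 0.7042 = 0.0454 bits

Cross-check via I(X;Y) = H(X) + H(Y) - H(X,Y): computing H(Y) from the column sums and H(X,Y) from the 4 cells in the same way gives H(Y) = 0.9852 bits and H(X,Y) = 1.6894 bits, so
I(X;Y) = 0.7496 + 0.9852 - 1.6894 = 0.0454 bits ✓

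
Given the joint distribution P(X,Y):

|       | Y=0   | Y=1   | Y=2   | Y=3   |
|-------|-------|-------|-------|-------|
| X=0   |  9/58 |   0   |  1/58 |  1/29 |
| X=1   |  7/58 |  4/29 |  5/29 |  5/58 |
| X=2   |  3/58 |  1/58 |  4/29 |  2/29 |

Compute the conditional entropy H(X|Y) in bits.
1.2455 bits

H(X|Y) = H(X,Y) - H(Y)

H(X,Y) = -Σ_{x,y} P(x,y) log₂ P(x,y). Per-cell terms -P(x,y)·log₂P(x,y):
  X=0: 0.41711, 0.00000, 0.10100, 0.16752
  X=1: 0.36818, 0.39420, 0.43725, 0.30483
  X=2: 0.22102, 0.10100, 0.39420, 0.26607
  (cells with P = 0 contribute 0)
Sum of the 12 terms: H(X,Y) = 3.1724 bits

Marginal of Y (column sums):
  P(Y=0) = 9/58 + 7/58 + 3/58 = 19/58
  P(Y=1) = 0 + 4/29 + 1/58 = 9/58
  P(Y=2) = 1/58 + 5/29 + 4/29 = 19/58
  P(Y=3) = 1/29 + 5/58 + 2/29 = 11/58
H(Y) = -[(19/58)·log₂(19/58) + (9/58)·log₂(9/58) + (19/58)·log₂(19/58) + (11/58)·log₂(11/58)]
  = 0.52743 + 0.41711 + 0.52743 + 0.45490 = 1.9269 bits

H(X|Y) = H(X,Y) - H(Y) = 3.1724 - 1.9269 = 1.2455 bits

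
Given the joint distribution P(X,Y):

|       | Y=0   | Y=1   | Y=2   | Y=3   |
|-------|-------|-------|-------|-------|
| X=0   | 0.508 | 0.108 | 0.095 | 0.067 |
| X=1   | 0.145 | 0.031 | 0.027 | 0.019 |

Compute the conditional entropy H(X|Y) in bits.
0.7638 bits

H(X|Y) = H(X,Y) - H(Y)

H(X,Y) = -Σ_{x,y} P(x,y) log₂ P(x,y). Per-cell terms -P(x,y)·log₂P(x,y):
  X=0: 0.49637, 0.34678, 0.32261, 0.26128
  X=1: 0.40395, 0.15536, 0.14069, 0.10864
Sum of the 8 terms: H(X,Y) = 2.2357 bits

Marginal of Y (column sums):
  P(Y=0) = 0.508 + 0.145 = 0.653
  P(Y=1) = 0.108 + 0.031 = 0.139
  P(Y=2) = 0.095 + 0.027 = 0.122
  P(Y=3) = 0.067 + 0.019 = 0.086
H(Y) = -[0.653·log₂(0.653) + 0.139·log₂(0.139) + 0.122·log₂(0.122) + 0.086·log₂(0.086)]
  = 0.40149 + 0.39571 + 0.37028 + 0.30440 = 1.4719 bits

H(X|Y) = H(X,Y) - H(Y) = 2.2357 - 1.4719 = 0.7638 bits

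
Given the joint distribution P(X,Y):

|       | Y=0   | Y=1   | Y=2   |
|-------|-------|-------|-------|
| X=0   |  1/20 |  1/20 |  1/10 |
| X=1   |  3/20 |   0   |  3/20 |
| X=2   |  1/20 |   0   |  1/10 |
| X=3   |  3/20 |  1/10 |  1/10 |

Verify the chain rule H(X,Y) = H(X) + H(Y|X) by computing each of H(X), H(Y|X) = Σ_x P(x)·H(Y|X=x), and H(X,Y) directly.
H(X) = 1.9261 bits, H(Y|X) = 1.2826 bits, H(X,Y) = 3.2087 bits

Marginal of X (row sums):
  P(X=0) = 1/20 + 1/20 + 1/10 = 1/5
  P(X=1) = 3/20 + 0 + 3/20 = 3/10
  P(X=2) = 1/20 + 0 + 1/10 = 3/20
  P(X=3) = 3/20 + 1/10 + 1/10 = 7/20
H(X) = -[(1/5)·log₂(1/5) + (3/10)·log₂(3/10) + (3/20)·log₂(3/20) + (7/20)·log₂(7/20)]
  = 0.46439 + 0.52109 + 0.41054 + 0.53010 = 1.9261 bits

H(Y|X) = Σ_x P(x)·H(Y|X=x):
  X=0: P(X=0) = 1/5, P(Y|X=0) = (1/4, 1/4, 1/2) → H(Y|X=0) = 1.50000
  X=1: P(X=1) = 3/10, P(Y|X=1) = (1/2, 0, 1/2) → H(Y|X=1) = 1.00000
  X=2: P(X=2) = 3/20, P(Y|X=2) = (1/3, 0, 2/3) → H(Y|X=2) = 0.91830
  X=3: P(X=3) = 7/20, P(Y|X=3) = (3/7, 2/7, 2/7) → H(Y|X=3) = 1.55666
H(Y|X) = (1/5)·1.50000 + (3/10)·1.00000 + (3/20)·0.91830 + (7/20)·1.55666 = 1.2826 bits

H(X,Y) = -Σ_{x,y} P(x,y) log₂ P(x,y). Per-cell terms -P(x,y)·log₂P(x,y):
  X=0: 0.21610, 0.21610, 0.33219
  X=1: 0.41054, 0.00000, 0.41054
  X=2: 0.21610, 0.00000, 0.33219
  X=3: 0.41054, 0.33219, 0.33219
  (cells with P = 0 contribute 0)
Sum of the 12 terms: H(X,Y) = 3.2087 bits

Chain rule check:
  H(X) + H(Y|X) = 1.9261 + 1.2826 = 3.2087 bits
  H(X,Y) = 3.2087 bits
✓ Chain rule verified.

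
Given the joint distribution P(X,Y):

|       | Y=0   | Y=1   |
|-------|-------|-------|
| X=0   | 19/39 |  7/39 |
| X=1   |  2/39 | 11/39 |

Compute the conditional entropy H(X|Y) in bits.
0.6893 bits

H(X|Y) = H(X,Y) - H(Y)

H(X,Y) = -Σ_{x,y} P(x,y) log₂ P(x,y). Per-cell terms -P(x,y)·log₂P(x,y):
  X=0: 0.5054, 0.4448
  X=1: 0.2198, 0.5150
Sum of the 4 terms: H(X,Y) = 1.6850 bits

Marginal of Y (column sums):
  P(Y=0) = 19/39 + 2/39 = 7/13
  P(Y=1) = 7/39 + 11/39 = 6/13
H(Y) = -[(7/13)·log₂(7/13) + (6/13)·log₂(6/13)]
  = 0.4809 + 0.5148 = 0.9957 bits

H(X|Y) = H(X,Y) - H(Y) = 1.6850 - 0.9957 = 0.6893 bits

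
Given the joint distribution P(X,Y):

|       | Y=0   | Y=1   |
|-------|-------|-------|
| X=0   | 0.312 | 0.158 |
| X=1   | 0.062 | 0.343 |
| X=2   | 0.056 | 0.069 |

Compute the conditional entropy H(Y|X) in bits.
0.8070 bits

H(Y|X) = H(X,Y) - H(X)

H(X,Y) = -Σ_{x,y} P(x,y) log₂ P(x,y). Per-cell terms -P(x,y)·log₂P(x,y):
  X=0: 0.52428, 0.42060
  X=1: 0.24872, 0.52950
  X=2: 0.23287, 0.26615
Sum of the 6 terms: H(X,Y) = 2.2221 bits

Marginal of X (row sums):
  P(X=0) = 0.312 + 0.158 = 0.470
  P(X=1) = 0.062 + 0.343 = 0.405
  P(X=2) = 0.056 + 0.069 = 0.125
H(X) = -[0.470·log₂(0.470) + 0.405·log₂(0.405) + 0.125·log₂(0.125)]
  = 0.51196 + 0.52812 + 0.37500 = 1.4151 bits

H(Y|X) = H(X,Y) - H(X) = 2.2221 - 1.4151 = 0.8070 bits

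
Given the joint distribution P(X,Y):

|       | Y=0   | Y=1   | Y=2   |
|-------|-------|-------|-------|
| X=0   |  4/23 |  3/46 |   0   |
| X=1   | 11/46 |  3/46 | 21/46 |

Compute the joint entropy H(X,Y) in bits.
1.9626 bits

H(X,Y) = -Σ_{x,y} P(x,y) log₂ P(x,y). Per-cell terms -P(x,y)·log₂P(x,y):
  X=0: 0.438880, 0.256865, 0.000000
  X=1: 0.493596, 0.256865, 0.516438
  (cells with P = 0 contribute 0)
Sum of the 6 terms: H(X,Y) = 1.9626 bits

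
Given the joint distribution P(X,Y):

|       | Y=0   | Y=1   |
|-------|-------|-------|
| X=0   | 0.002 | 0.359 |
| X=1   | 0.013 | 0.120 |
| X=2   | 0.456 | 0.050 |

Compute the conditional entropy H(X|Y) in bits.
0.7322 bits

H(X|Y) = H(X,Y) - H(Y)

H(X,Y) = -Σ_{x,y} P(x,y) log₂ P(x,y). Per-cell terms -P(x,y)·log₂P(x,y):
  X=0: 0.01793, 0.53058
  X=1: 0.08145, 0.36707
  X=2: 0.51660, 0.21610
Sum of the 6 terms: H(X,Y) = 1.72973 bits

Marginal of Y (column sums):
  P(Y=0) = 0.002 + 0.013 + 0.456 = 0.471
  P(Y=1) = 0.359 + 0.120 + 0.050 = 0.529
H(Y) = -[0.471·log₂(0.471) + 0.529·log₂(0.529)]
  = 0.51160 + 0.48597 = 0.99757 bits

H(X|Y) = H(X,Y) - H(Y) = 1.72973 - 0.99757 = 0.7322 bits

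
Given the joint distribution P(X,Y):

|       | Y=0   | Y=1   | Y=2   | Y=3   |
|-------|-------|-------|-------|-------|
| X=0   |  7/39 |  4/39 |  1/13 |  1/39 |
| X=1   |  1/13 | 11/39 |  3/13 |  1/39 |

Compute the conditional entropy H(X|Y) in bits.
0.8487 bits

H(X|Y) = H(X,Y) - H(Y)

H(X,Y) = -Σ_{x,y} P(x,y) log₂ P(x,y). Per-cell terms -P(x,y)·log₂P(x,y):
  X=0: 0.44478, 0.33696, 0.28465, 0.13552
  X=1: 0.28465, 0.51502, 0.48819, 0.13552
Sum of the 8 terms: H(X,Y) = 2.6253 bits

Marginal of Y (column sums):
  P(Y=0) = 7/39 + 1/13 = 10/39
  P(Y=1) = 4/39 + 11/39 = 5/13
  P(Y=2) = 1/13 + 3/13 = 4/13
  P(Y=3) = 1/39 + 1/39 = 2/39
H(Y) = -[(10/39)·log₂(10/39) + (5/13)·log₂(5/13) + (4/13)·log₂(4/13) + (2/39)·log₂(2/39)]
  = 0.50345 + 0.53020 + 0.52321 + 0.21976 = 1.7766 bits

H(X|Y) = H(X,Y) - H(Y) = 2.6253 - 1.7766 = 0.8487 bits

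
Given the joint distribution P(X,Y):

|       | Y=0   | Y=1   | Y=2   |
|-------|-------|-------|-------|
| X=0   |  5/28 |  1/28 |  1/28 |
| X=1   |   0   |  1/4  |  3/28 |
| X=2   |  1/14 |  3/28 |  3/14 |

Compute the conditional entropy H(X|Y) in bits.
1.1659 bits

H(X|Y) = H(X,Y) - H(Y)

H(X,Y) = -Σ_{x,y} P(x,y) log₂ P(x,y). Per-cell terms -P(x,y)·log₂P(x,y):
  X=0: 0.4438262, 0.1716912, 0.1716912
  X=1: 0.0000000, 0.5000000, 0.3452563
  X=2: 0.2719539, 0.3452563, 0.4762269
  (cells with P = 0 contribute 0)
Sum of the 9 terms: H(X,Y) = 2.725902 bits

Marginal of Y (column sums):
  P(Y=0) = 5/28 + 0 + 1/14 = 1/4
  P(Y=1) = 1/28 + 1/4 + 3/28 = 11/28
  P(Y=2) = 1/28 + 3/28 + 3/14 = 5/14
H(Y) = -[(1/4)·log₂(1/4) + (11/28)·log₂(11/28) + (5/14)·log₂(5/14)]
  = 0.5000000 + 0.5295413 + 0.5305096 = 1.560051 bits

H(X|Y) = H(X,Y) - H(Y) = 2.725902 - 1.560051 = 1.1659 bits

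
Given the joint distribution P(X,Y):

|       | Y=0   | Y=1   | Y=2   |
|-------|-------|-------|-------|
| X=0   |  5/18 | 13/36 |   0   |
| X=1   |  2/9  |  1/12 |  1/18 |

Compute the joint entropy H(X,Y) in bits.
2.0566 bits

H(X,Y) = -Σ_{x,y} P(x,y) log₂ P(x,y). Per-cell terms -P(x,y)·log₂P(x,y):
  X=0: 0.51333, 0.53065, 0.00000
  X=1: 0.48221, 0.29875, 0.23166
  (cells with P = 0 contribute 0)
Sum of the 6 terms: H(X,Y) = 2.0566 bits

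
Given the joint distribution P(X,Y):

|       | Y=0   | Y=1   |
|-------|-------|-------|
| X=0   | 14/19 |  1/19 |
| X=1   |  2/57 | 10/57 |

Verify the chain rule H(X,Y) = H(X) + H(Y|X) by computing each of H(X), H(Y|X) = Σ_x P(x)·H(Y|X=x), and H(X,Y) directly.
H(X) = 0.7425 bits, H(Y|X) = 0.4158 bits, H(X,Y) = 1.1583 bits

Marginal of X (row sums):
  P(X=0) = 14/19 + 1/19 = 15/19
  P(X=1) = 2/57 + 10/57 = 4/19
H(X) = -[(15/19)·log₂(15/19) + (4/19)·log₂(4/19)]
  = 0.26924 + 0.47325 = 0.7425 bits

H(Y|X) = Σ_x P(x)·H(Y|X=x):
  X=0: P(X=0) = 15/19, P(Y|X=0) = (14/15, 1/15) → H(Y|X=0) = 0.35336
  X=1: P(X=1) = 4/19, P(Y|X=1) = (1/6, 5/6) → H(Y|X=1) = 0.65002
H(Y|X) = (15/19)·0.35336 + (4/19)·0.65002 = 0.4158 bits

H(X,Y) = -Σ_{x,y} P(x,y) log₂ P(x,y). Per-cell terms -P(x,y)·log₂P(x,y):
  X=0: 0.32463, 0.22358
  X=1: 0.16958, 0.44052
Sum of the 4 terms: H(X,Y) = 1.1583 bits

Chain rule check:
  H(X) + H(Y|X) = 0.7425 + 0.4158 = 1.1583 bits
  H(X,Y) = 1.1583 bits
✓ Chain rule verified.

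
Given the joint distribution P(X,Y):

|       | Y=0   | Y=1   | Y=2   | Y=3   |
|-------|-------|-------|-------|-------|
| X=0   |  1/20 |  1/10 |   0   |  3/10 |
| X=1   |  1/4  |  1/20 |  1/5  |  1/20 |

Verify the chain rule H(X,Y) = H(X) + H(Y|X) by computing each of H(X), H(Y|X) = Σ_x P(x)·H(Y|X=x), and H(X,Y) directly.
H(X) = 0.9928 bits, H(Y|X) = 1.4732 bits, H(X,Y) = 2.4660 bits

Marginal of X (row sums):
  P(X=0) = 1/20 + 1/10 + 0 + 3/10 = 9/20
  P(X=1) = 1/4 + 1/20 + 1/5 + 1/20 = 11/20
H(X) = -[(9/20)·log₂(9/20) + (11/20)·log₂(11/20)]
  = 0.5184 + 0.4744 = 0.9928 bits

H(Y|X) = Σ_x P(x)·H(Y|X=x):
  X=0: P(X=0) = 9/20, P(Y|X=0) = (1/9, 2/9, 0, 2/3) → H(Y|X=0) = 1.2244
  X=1: P(X=1) = 11/20, P(Y|X=1) = (5/11, 1/11, 4/11, 1/11) → H(Y|X=1) = 1.6767
H(Y|X) = (9/20)·1.2244 + (11/20)·1.6767 = 1.4732 bits

H(X,Y) = -Σ_{x,y} P(x,y) log₂ P(x,y). Per-cell terms -P(x,y)·log₂P(x,y):
  X=0: 0.2161, 0.3322, 0.0000, 0.5211
  X=1: 0.5000, 0.2161, 0.4644, 0.2161
  (cells with P = 0 contribute 0)
Sum of the 8 terms: H(X,Y) = 2.4660 bits

Chain rule check:
  H(X) + H(Y|X) = 0.9928 + 1.4732 = 2.4660 bits
  H(X,Y) = 2.4660 bits
✓ Chain rule verified.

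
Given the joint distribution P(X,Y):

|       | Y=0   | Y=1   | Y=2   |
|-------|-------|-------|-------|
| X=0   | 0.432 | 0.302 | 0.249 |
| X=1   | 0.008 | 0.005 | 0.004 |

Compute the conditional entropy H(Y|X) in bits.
1.5458 bits

H(Y|X) = H(X,Y) - H(X)

H(X,Y) = -Σ_{x,y} P(x,y) log₂ P(x,y). Per-cell terms -P(x,y)·log₂P(x,y):
  X=0: 0.5231, 0.5217, 0.4994
  X=1: 0.0557, 0.0382, 0.0319
Sum of the 6 terms: H(X,Y) = 1.6700 bits

Marginal of X (row sums):
  P(X=0) = 0.432 + 0.302 + 0.249 = 0.983
  P(X=1) = 0.008 + 0.005 + 0.004 = 0.017
H(X) = -[0.983·log₂(0.983) + 0.017·log₂(0.017)]
  = 0.0243 + 0.0999 = 0.1242 bits

H(Y|X) = H(X,Y) - H(X) = 1.6700 - 0.1242 = 1.5458 bits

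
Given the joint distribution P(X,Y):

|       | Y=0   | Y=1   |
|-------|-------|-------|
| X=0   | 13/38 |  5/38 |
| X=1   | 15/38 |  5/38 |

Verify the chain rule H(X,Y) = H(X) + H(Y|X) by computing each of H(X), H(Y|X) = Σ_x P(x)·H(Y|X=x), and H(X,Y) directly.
H(X) = 0.9980 bits, H(Y|X) = 0.8308 bits, H(X,Y) = 1.8288 bits

Marginal of X (row sums):
  P(X=0) = 13/38 + 5/38 = 9/19
  P(X=1) = 15/38 + 5/38 = 10/19
H(X) = -[(9/19)·log₂(9/19) + (10/19)·log₂(10/19)]
  = 0.5106 + 0.4874 = 0.9980 bits

H(Y|X) = Σ_x P(x)·H(Y|X=x):
  X=0: P(X=0) = 9/19, P(Y|X=0) = (13/18, 5/18) → H(Y|X=0) = 0.8524
  X=1: P(X=1) = 10/19, P(Y|X=1) = (3/4, 1/4) → H(Y|X=1) = 0.8113
H(Y|X) = (9/19)·0.8524 + (10/19)·0.8113 = 0.8308 bits

H(X,Y) = -Σ_{x,y} P(x,y) log₂ P(x,y). Per-cell terms -P(x,y)·log₂P(x,y):
  X=0: 0.5294, 0.3850
  X=1: 0.5294, 0.3850
Sum of the 4 terms: H(X,Y) = 1.8288 bits

Chain rule check:
  H(X) + H(Y|X) = 0.9980 + 0.8308 = 1.8288 bits
  H(X,Y) = 1.8288 bits
✓ Chain rule verified.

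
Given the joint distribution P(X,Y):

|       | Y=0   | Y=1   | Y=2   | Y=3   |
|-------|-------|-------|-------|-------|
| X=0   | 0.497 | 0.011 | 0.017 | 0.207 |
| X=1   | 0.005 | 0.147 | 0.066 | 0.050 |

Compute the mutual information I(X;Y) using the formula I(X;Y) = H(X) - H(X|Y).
0.4972 bits

I(X;Y) = H(X) - H(X|Y)

Marginal of X (row sums):
  P(X=0) = 0.497 + 0.011 + 0.017 + 0.207 = 0.732
  P(X=1) = 0.005 + 0.147 + 0.066 + 0.050 = 0.268
H(X) = -[0.732·log₂(0.732) + 0.268·log₂(0.268)]
  = 0.3295 + 0.5091 = 0.8386 bits

Marginal of Y (column sums):
  P(Y=0) = 0.497 + 0.005 = 0.502
  P(Y=1) = 0.011 + 0.147 = 0.158
  P(Y=2) = 0.017 + 0.066 = 0.083
  P(Y=3) = 0.207 + 0.050 = 0.257
H(X|Y) = Σ_y P(y)·H(X|Y=y):
  Y=0: P(Y=0) = 0.502, P(X|Y=0) = (497/502, 5/502) → H(X|Y=0) = 0.0805
  Y=1: P(Y=1) = 0.158, P(X|Y=1) = (11/158, 147/158) → H(X|Y=1) = 0.3645
  Y=2: P(Y=2) = 0.083, P(X|Y=2) = (17/83, 66/83) → H(X|Y=2) = 0.7315
  Y=3: P(Y=3) = 0.257, P(X|Y=3) = (207/257, 50/257) → H(X|Y=3) = 0.7109
H(X|Y) = 0.502·0.0805 + 0.158·0.3645 + 0.083·0.7315 + 0.257·0.7109 = 0.3414 bits

I(X;Y) = H(X) - H(X|Y) = 0.8386 - 0.3414 = 0.4972 bits

Cross-check via I(X;Y) = H(X) + H(Y) - H(X,Y): computing H(Y) from the column sums and H(X,Y) from the 8 cells in the same way gives H(Y) = 1.7215 bits and H(X,Y) = 2.0629 bits, so
I(X;Y) = 0.8386 + 1.7215 - 2.0629 = 0.4972 bits ✓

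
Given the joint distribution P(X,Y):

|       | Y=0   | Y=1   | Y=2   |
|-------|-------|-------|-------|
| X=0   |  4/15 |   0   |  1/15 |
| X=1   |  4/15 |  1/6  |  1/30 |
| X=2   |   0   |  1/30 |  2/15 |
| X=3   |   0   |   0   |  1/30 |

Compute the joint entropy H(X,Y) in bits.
2.5866 bits

H(X,Y) = -Σ_{x,y} P(x,y) log₂ P(x,y). Per-cell terms -P(x,y)·log₂P(x,y):
  X=0: 0.50850, 0.00000, 0.26046
  X=1: 0.50850, 0.43083, 0.16356
  X=2: 0.00000, 0.16356, 0.38759
  X=3: 0.00000, 0.00000, 0.16356
  (cells with P = 0 contribute 0)
Sum of the 12 terms: H(X,Y) = 2.5866 bits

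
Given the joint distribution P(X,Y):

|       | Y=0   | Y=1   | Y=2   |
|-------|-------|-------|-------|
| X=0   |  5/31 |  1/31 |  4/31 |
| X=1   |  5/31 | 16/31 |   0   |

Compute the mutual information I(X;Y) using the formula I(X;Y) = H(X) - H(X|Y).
0.4076 bits

I(X;Y) = H(X) - H(X|Y)

Marginal of X (row sums):
  P(X=0) = 5/31 + 1/31 + 4/31 = 10/31
  P(X=1) = 5/31 + 16/31 + 0 = 21/31
H(X) = -[(10/31)·log₂(10/31) + (21/31)·log₂(21/31)]
  = 0.52654 + 0.38063 = 0.9072 bits

Marginal of Y (column sums):
  P(Y=0) = 5/31 + 5/31 = 10/31
  P(Y=1) = 1/31 + 16/31 = 17/31
  P(Y=2) = 4/31 + 0 = 4/31
H(X|Y) = Σ_y P(y)·H(X|Y=y):
  Y=0: P(Y=0) = 10/31, P(X|Y=0) = (1/2, 1/2) → H(X|Y=0) = 1.00000
  Y=1: P(Y=1) = 17/31, P(X|Y=1) = (1/17, 16/17) → H(X|Y=1) = 0.32276
  Y=2: P(Y=2) = 4/31, P(X|Y=2) = (1, 0) → H(X|Y=2) = 0.00000
H(X|Y) = (10/31)·1.00000 + (17/31)·0.32276 + (4/31)·0.00000 = 0.4996 bits

I(X;Y) = H(X) - H(X|Y) = 0.9072 - 0.4996 = 0.4076 bits

Cross-check via I(X;Y) = H(X) + H(Y) - H(X,Y): computing H(Y) from the column sums and H(X,Y) from the 6 cells in the same way gives H(Y) = 1.3830 bits and H(X,Y) = 1.8826 bits, so
I(X;Y) = 0.9072 + 1.3830 - 1.8826 = 0.4076 bits ✓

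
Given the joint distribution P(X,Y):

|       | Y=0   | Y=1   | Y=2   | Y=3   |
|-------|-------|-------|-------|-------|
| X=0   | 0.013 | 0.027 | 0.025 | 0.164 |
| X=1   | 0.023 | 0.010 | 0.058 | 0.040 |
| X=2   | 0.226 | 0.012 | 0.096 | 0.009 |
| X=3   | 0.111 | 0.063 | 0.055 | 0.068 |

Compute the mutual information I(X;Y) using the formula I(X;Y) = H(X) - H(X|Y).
0.3673 bits

I(X;Y) = H(X) - H(X|Y)

Marginal of X (row sums):
  P(X=0) = 0.013 + 0.027 + 0.025 + 0.164 = 0.229
  P(X=1) = 0.023 + 0.010 + 0.058 + 0.040 = 0.131
  P(X=2) = 0.226 + 0.012 + 0.096 + 0.009 = 0.343
  P(X=3) = 0.111 + 0.063 + 0.055 + 0.068 = 0.297
H(X) = -[0.229·log₂(0.229) + 0.131·log₂(0.131) + 0.343·log₂(0.343) + 0.297·log₂(0.297)]
  = 0.486987 + 0.384139 + 0.529496 + 0.520185 = 1.92081 bits

Marginal of Y (column sums):
  P(Y=0) = 0.013 + 0.023 + 0.226 + 0.111 = 0.373
  P(Y=1) = 0.027 + 0.010 + 0.012 + 0.063 = 0.112
  P(Y=2) = 0.025 + 0.058 + 0.096 + 0.055 = 0.234
  P(Y=3) = 0.164 + 0.040 + 0.009 + 0.068 = 0.281
H(X|Y) = Σ_y P(y)·H(X|Y=y):
  Y=0: P(Y=0) = 0.373, P(X|Y=0) = (13/373, 23/373, 226/373, 111/373) → H(X|Y=0) = 1.374967
  Y=1: P(Y=1) = 0.112, P(X|Y=1) = (27/112, 5/56, 3/28, 9/16) → H(X|Y=1) = 1.618164
  Y=2: P(Y=2) = 0.234, P(X|Y=2) = (25/234, 29/117, 16/39, 55/234) → H(X|Y=2) = 1.861858
  Y=3: P(Y=3) = 0.281, P(X|Y=3) = (164/281, 40/281, 9/281, 68/281) → H(X|Y=3) = 1.508119
H(X|Y) = 0.373·1.374967 + 0.112·1.618164 + 0.234·1.861858 + 0.281·1.508119 = 1.55355 bits

I(X;Y) = H(X) - H(X|Y) = 1.92081 - 1.55355 = 0.3673 bits

Cross-check via I(X;Y) = H(X) + H(Y) - H(X,Y): computing H(Y) from the column sums and H(X,Y) from the 16 cells in the same way gives H(Y) = 1.88937 bits and H(X,Y) = 3.44292 bits, so
I(X;Y) = 1.92081 + 1.88937 - 3.44292 = 0.3673 bits ✓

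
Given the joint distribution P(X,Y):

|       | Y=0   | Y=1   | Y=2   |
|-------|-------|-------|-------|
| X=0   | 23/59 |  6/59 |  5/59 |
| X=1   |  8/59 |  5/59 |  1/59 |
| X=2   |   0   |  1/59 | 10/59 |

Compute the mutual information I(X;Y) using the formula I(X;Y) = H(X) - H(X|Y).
0.3752 bits

I(X;Y) = H(X) - H(X|Y)

Marginal of X (row sums):
  P(X=0) = 23/59 + 6/59 + 5/59 = 34/59
  P(X=1) = 8/59 + 5/59 + 1/59 = 14/59
  P(X=2) = 0 + 1/59 + 10/59 = 11/59
H(X) = -[(34/59)·log₂(34/59) + (14/59)·log₂(14/59) + (11/59)·log₂(11/59)]
  = 0.45824 + 0.49244 + 0.45179 = 1.4025 bits

Marginal of Y (column sums):
  P(Y=0) = 23/59 + 8/59 + 0 = 31/59
  P(Y=1) = 6/59 + 5/59 + 1/59 = 12/59
  P(Y=2) = 5/59 + 1/59 + 10/59 = 16/59
H(X|Y) = Σ_y P(y)·H(X|Y=y):
  Y=0: P(Y=0) = 31/59, P(X|Y=0) = (23/31, 8/31, 0) → H(X|Y=0) = 0.82381
  Y=1: P(Y=1) = 12/59, P(X|Y=1) = (1/2, 5/12, 1/12) → H(X|Y=1) = 1.32501
  Y=2: P(Y=2) = 16/59, P(X|Y=2) = (5/16, 1/16, 5/8) → H(X|Y=2) = 1.19819
H(X|Y) = (31/59)·0.82381 + (12/59)·1.32501 + (16/59)·1.19819 = 1.0273 bits

I(X;Y) = H(X) - H(X|Y) = 1.4025 - 1.0273 = 0.3752 bits

Cross-check via I(X;Y) = H(X) + H(Y) - H(X,Y): computing H(Y) from the column sums and H(X,Y) from the 9 cells in the same way gives H(Y) = 1.4657 bits and H(X,Y) = 2.4930 bits, so
I(X;Y) = 1.4025 + 1.4657 - 2.4930 = 0.3752 bits ✓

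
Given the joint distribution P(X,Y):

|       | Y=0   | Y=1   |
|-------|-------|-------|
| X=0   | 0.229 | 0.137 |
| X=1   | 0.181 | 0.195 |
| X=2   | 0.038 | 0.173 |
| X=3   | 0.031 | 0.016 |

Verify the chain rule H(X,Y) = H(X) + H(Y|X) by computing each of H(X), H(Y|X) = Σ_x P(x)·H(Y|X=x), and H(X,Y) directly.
H(X) = 1.7423 bits, H(Y|X) = 0.9118 bits, H(X,Y) = 2.6541 bits

Marginal of X (row sums):
  P(X=0) = 0.229 + 0.137 = 0.366
  P(X=1) = 0.181 + 0.195 = 0.376
  P(X=2) = 0.038 + 0.173 = 0.211
  P(X=3) = 0.031 + 0.016 = 0.047
H(X) = -[0.366·log₂(0.366) + 0.376·log₂(0.376) + 0.211·log₂(0.211) + 0.047·log₂(0.047)]
  = 0.53073 + 0.53061 + 0.47363 + 0.20733 = 1.7423 bits

H(Y|X) = Σ_x P(x)·H(Y|X=x):
  X=0: P(X=0) = 0.366, P(Y|X=0) = (229/366, 137/366) → H(Y|X=0) = 0.95393
  X=1: P(X=1) = 0.376, P(Y|X=1) = (181/376, 195/376) → H(Y|X=1) = 0.99900
  X=2: P(X=2) = 0.211, P(Y|X=2) = (38/211, 173/211) → H(Y|X=2) = 0.68028
  X=3: P(X=3) = 0.047, P(Y|X=3) = (31/47, 16/47) → H(Y|X=3) = 0.92523
H(Y|X) = 0.366·0.95393 + 0.376·0.99900 + 0.211·0.68028 + 0.047·0.92523 = 0.9118 bits

H(X,Y) = -Σ_{x,y} P(x,y) log₂ P(x,y). Per-cell terms -P(x,y)·log₂P(x,y):
  X=0: 0.48699, 0.39288
  X=1: 0.44633, 0.45990
  X=2: 0.17928, 0.43789
  X=3: 0.15536, 0.09545
Sum of the 8 terms: H(X,Y) = 2.6541 bits

Chain rule check:
  H(X) + H(Y|X) = 1.7423 + 0.9118 = 2.6541 bits
  H(X,Y) = 2.6541 bits
✓ Chain rule verified.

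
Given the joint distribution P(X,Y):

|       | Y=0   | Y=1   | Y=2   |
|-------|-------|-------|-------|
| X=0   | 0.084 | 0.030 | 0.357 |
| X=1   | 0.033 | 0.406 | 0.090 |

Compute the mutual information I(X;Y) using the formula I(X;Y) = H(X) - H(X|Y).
0.4157 bits

I(X;Y) = H(X) - H(X|Y)

Marginal of X (row sums):
  P(X=0) = 0.084 + 0.030 + 0.357 = 0.471
  P(X=1) = 0.033 + 0.406 + 0.090 = 0.529
H(X) = -[0.471·log₂(0.471) + 0.529·log₂(0.529)]
  = 0.5116 + 0.4860 = 0.9976 bits

Marginal of Y (column sums):
  P(Y=0) = 0.084 + 0.033 = 0.117
  P(Y=1) = 0.030 + 0.406 = 0.436
  P(Y=2) = 0.357 + 0.090 = 0.447
H(X|Y) = Σ_y P(y)·H(X|Y=y):
  Y=0: P(Y=0) = 0.117, P(X|Y=0) = (28/39, 11/39) → H(X|Y=0) = 0.8582
  Y=1: P(Y=1) = 0.436, P(X|Y=1) = (15/218, 203/218) → H(X|Y=1) = 0.3615
  Y=2: P(Y=2) = 0.447, P(X|Y=2) = (119/149, 30/149) → H(X|Y=2) = 0.7246
H(X|Y) = 0.117·0.8582 + 0.436·0.3615 + 0.447·0.7246 = 0.5819 bits

I(X;Y) = H(X) - H(X|Y) = 0.9976 - 0.5819 = 0.4157 bits

Cross-check via I(X;Y) = H(X) + H(Y) - H(X,Y): computing H(Y) from the column sums and H(X,Y) from the 6 cells in the same way gives H(Y) = 1.4036 bits and H(X,Y) = 1.9855 bits, so
I(X;Y) = 0.9976 + 1.4036 - 1.9855 = 0.4157 bits ✓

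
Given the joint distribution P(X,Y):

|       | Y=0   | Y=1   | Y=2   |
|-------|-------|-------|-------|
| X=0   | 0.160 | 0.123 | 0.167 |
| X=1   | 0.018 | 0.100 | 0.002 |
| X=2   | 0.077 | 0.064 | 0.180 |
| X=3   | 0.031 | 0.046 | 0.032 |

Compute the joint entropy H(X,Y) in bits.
3.1831 bits

H(X,Y) = -Σ_{x,y} P(x,y) log₂ P(x,y). Per-cell terms -P(x,y)·log₂P(x,y):
  X=0: 0.42302, 0.37186, 0.43121
  X=1: 0.10433, 0.33219, 0.01793
  X=2: 0.28482, 0.25381, 0.44531
  X=3: 0.15536, 0.20434, 0.15891
Sum of the 12 terms: H(X,Y) = 3.1831 bits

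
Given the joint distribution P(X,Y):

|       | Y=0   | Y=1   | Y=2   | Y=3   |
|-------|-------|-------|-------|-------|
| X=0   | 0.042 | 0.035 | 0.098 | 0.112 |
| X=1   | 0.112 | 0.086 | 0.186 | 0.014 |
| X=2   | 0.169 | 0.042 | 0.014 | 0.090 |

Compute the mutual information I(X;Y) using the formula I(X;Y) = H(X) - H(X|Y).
0.2584 bits

I(X;Y) = H(X) - H(X|Y)

Marginal of X (row sums):
  P(X=0) = 0.042 + 0.035 + 0.098 + 0.112 = 0.287
  P(X=1) = 0.112 + 0.086 + 0.186 + 0.014 = 0.398
  P(X=2) = 0.169 + 0.042 + 0.014 + 0.090 = 0.315
H(X) = -[0.287·log₂(0.287) + 0.398·log₂(0.398) + 0.315·log₂(0.315)]
  = 0.51685 + 0.52901 + 0.52497 = 1.57083 bits

Marginal of Y (column sums):
  P(Y=0) = 0.042 + 0.112 + 0.169 = 0.323
  P(Y=1) = 0.035 + 0.086 + 0.042 = 0.163
  P(Y=2) = 0.098 + 0.186 + 0.014 = 0.298
  P(Y=3) = 0.112 + 0.014 + 0.090 = 0.216
H(X|Y) = Σ_y P(y)·H(X|Y=y):
  Y=0: P(Y=0) = 0.323, P(X|Y=0) = (42/323, 112/323, 169/323) → H(X|Y=0) = 1.40149
  Y=1: P(Y=1) = 0.163, P(X|Y=1) = (35/163, 86/163, 42/163) → H(X|Y=1) = 1.46737
  Y=2: P(Y=2) = 0.298, P(X|Y=2) = (49/149, 93/149, 7/149) → H(X|Y=2) = 1.15934
  Y=3: P(Y=3) = 0.216, P(X|Y=3) = (14/27, 7/108, 5/12) → H(X|Y=3) = 1.27344
H(X|Y) = 0.323·1.40149 + 0.163·1.46737 + 0.298·1.15934 + 0.216·1.27344 = 1.31241 bits

I(X;Y) = H(X) - H(X|Y) = 1.57083 - 1.31241 = 0.2584 bits

Cross-check via I(X;Y) = H(X) + H(Y) - H(X,Y): computing H(Y) from the column sums and H(X,Y) from the 12 cells in the same way gives H(Y) = 1.95124 bits and H(X,Y) = 3.26365 bits, so
I(X;Y) = 1.57083 + 1.95124 - 3.26365 = 0.2584 bits ✓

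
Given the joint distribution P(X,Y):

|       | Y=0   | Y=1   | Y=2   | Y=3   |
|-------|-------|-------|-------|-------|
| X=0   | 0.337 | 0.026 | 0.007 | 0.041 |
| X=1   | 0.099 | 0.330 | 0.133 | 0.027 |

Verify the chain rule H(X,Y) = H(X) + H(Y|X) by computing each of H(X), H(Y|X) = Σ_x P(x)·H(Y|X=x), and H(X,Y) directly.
H(X) = 0.9770 bits, H(Y|X) = 1.3137 bits, H(X,Y) = 2.2907 bits

Marginal of X (row sums):
  P(X=0) = 0.337 + 0.026 + 0.007 + 0.041 = 0.411
  P(X=1) = 0.099 + 0.330 + 0.133 + 0.027 = 0.589
H(X) = -[0.411·log₂(0.411) + 0.589·log₂(0.589)]
  = 0.52723 + 0.44980 = 0.9770 bits

H(Y|X) = Σ_x P(x)·H(Y|X=x):
  X=0: P(X=0) = 0.411, P(Y|X=0) = (337/411, 26/411, 7/411, 41/411) → H(Y|X=0) = 0.91857
  X=1: P(X=1) = 0.589, P(Y|X=1) = (99/589, 330/589, 7/31, 27/589) → H(Y|X=1) = 1.58934
H(Y|X) = 0.411·0.91857 + 0.589·1.58934 = 1.3137 bits

H(X,Y) = -Σ_{x,y} P(x,y) log₂ P(x,y). Per-cell terms -P(x,y)·log₂P(x,y):
  X=0: 0.52881, 0.13690, 0.05011, 0.18894
  X=1: 0.33031, 0.52782, 0.38710, 0.14069
Sum of the 8 terms: H(X,Y) = 2.2907 bits

Chain rule check:
  H(X) + H(Y|X) = 0.9770 + 1.3137 = 2.2907 bits
  H(X,Y) = 2.2907 bits
✓ Chain rule verified.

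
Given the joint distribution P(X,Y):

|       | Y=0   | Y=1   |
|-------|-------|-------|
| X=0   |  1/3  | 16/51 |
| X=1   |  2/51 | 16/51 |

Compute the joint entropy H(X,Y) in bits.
1.7609 bits

H(X,Y) = -Σ_{x,y} P(x,y) log₂ P(x,y). Per-cell terms -P(x,y)·log₂P(x,y):
  X=0: 0.5283, 0.5247
  X=1: 0.1832, 0.5247
Sum of the 4 terms: H(X,Y) = 1.7609 bits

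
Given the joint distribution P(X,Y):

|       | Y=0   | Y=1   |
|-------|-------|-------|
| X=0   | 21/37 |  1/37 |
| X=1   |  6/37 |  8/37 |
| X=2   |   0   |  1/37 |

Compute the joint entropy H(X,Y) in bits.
1.6487 bits

H(X,Y) = -Σ_{x,y} P(x,y) log₂ P(x,y). Per-cell terms -P(x,y)·log₂P(x,y):
  X=0: 0.4638, 0.1408
  X=1: 0.4256, 0.4777
  X=2: 0.0000, 0.1408
  (cells with P = 0 contribute 0)
Sum of the 6 terms: H(X,Y) = 1.6487 bits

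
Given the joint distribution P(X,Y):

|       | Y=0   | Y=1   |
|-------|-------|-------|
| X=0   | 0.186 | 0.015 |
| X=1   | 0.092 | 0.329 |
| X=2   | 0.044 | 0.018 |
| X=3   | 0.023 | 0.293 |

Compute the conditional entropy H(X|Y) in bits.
1.4037 bits

H(X|Y) = H(X,Y) - H(Y)

H(X,Y) = -Σ_{x,y} P(x,y) log₂ P(x,y). Per-cell terms -P(x,y)·log₂P(x,y):
  X=0: 0.4513523, 0.0908834
  X=1: 0.3166845, 0.5276635
  X=2: 0.1982795, 0.1043255
  X=3: 0.1251711, 0.5189110
Sum of the 8 terms: H(X,Y) = 2.333271 bits

Marginal of Y (column sums):
  P(Y=0) = 0.186 + 0.092 + 0.044 + 0.023 = 0.345
  P(Y=1) = 0.015 + 0.329 + 0.018 + 0.293 = 0.655
H(Y) = -[0.345·log₂(0.345) + 0.655·log₂(0.655)]
  = 0.5296894 + 0.3998337 = 0.929523 bits

H(X|Y) = H(X,Y) - H(Y) = 2.333271 - 0.929523 = 1.4037 bits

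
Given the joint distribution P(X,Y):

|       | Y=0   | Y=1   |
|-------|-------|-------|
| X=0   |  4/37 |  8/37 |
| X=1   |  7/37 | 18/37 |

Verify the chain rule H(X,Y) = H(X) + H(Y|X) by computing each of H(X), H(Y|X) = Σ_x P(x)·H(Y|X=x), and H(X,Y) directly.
H(X) = 0.9090 bits, H(Y|X) = 0.8758 bits, H(X,Y) = 1.7849 bits

Marginal of X (row sums):
  P(X=0) = 4/37 + 8/37 = 12/37
  P(X=1) = 7/37 + 18/37 = 25/37
H(X) = -[(12/37)·log₂(12/37) + (25/37)·log₂(25/37)]
  = 0.52686 + 0.38216 = 0.9090 bits

H(Y|X) = Σ_x P(x)·H(Y|X=x):
  X=0: P(X=0) = 12/37, P(Y|X=0) = (1/3, 2/3) → H(Y|X=0) = 0.91830
  X=1: P(X=1) = 25/37, P(Y|X=1) = (7/25, 18/25) → H(Y|X=1) = 0.85545
H(Y|X) = (12/37)·0.91830 + (25/37)·0.85545 = 0.8758 bits

H(X,Y) = -Σ_{x,y} P(x,y) log₂ P(x,y). Per-cell terms -P(x,y)·log₂P(x,y):
  X=0: 0.34697, 0.47772
  X=1: 0.45445, 0.50572
Sum of the 4 terms: H(X,Y) = 1.7849 bits

Chain rule check:
  H(X) + H(Y|X) = 0.9090 + 0.8758 = 1.7848 bits
  H(X,Y) = 1.7849 bits
✓ Chain rule verified (Δ = 0.0001 is 4-dp rounding noise: each of the three values was rounded independently).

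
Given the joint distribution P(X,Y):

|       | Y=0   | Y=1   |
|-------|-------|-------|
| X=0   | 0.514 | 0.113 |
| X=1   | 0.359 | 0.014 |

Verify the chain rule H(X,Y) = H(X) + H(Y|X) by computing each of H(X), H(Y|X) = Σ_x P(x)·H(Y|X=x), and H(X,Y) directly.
H(X) = 0.9529 bits, H(Y|X) = 0.5128 bits, H(X,Y) = 1.4658 bits

Marginal of X (row sums):
  P(X=0) = 0.514 + 0.113 = 0.627
  P(X=1) = 0.359 + 0.014 = 0.373
H(X) = -[0.627·log₂(0.627) + 0.373·log₂(0.373)]
  = 0.422261 + 0.530687 = 0.9529 bits

H(Y|X) = Σ_x P(x)·H(Y|X=x):
  X=0: P(X=0) = 0.627, P(Y|X=0) = (514/627, 113/627) → H(Y|X=0) = 0.680565
  X=1: P(X=1) = 0.373, P(Y|X=1) = (359/373, 14/373) → H(Y|X=1) = 0.230867
H(Y|X) = 0.627·0.680565 + 0.373·0.230867 = 0.5128 bits

H(X,Y) = -Σ_{x,y} P(x,y) log₂ P(x,y). Per-cell terms -P(x,y)·log₂P(x,y):
  X=0: 0.493522, 0.355453
  X=1: 0.530582, 0.086218
Sum of the 4 terms: H(X,Y) = 1.4658 bits

Chain rule check:
  H(X) + H(Y|X) = 0.9529 + 0.5128 = 1.4657 bits
  H(X,Y) = 1.4658 bits
✓ Chain rule verified (Δ = 0.0001 is 4-dp rounding noise: each of the three values was rounded independently).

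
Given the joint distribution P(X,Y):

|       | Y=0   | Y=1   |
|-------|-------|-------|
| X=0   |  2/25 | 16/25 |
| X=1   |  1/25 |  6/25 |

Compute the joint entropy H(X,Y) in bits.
1.3835 bits

H(X,Y) = -Σ_{x,y} P(x,y) log₂ P(x,y). Per-cell terms -P(x,y)·log₂P(x,y):
  X=0: 0.2915, 0.4121
  X=1: 0.1858, 0.4941
Sum of the 4 terms: H(X,Y) = 1.3835 bits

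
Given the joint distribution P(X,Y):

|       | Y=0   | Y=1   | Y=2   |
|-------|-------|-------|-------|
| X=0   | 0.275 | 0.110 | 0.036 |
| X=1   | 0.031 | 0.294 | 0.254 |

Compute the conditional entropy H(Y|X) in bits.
1.2300 bits

H(Y|X) = H(X,Y) - H(X)

H(X,Y) = -Σ_{x,y} P(x,y) log₂ P(x,y). Per-cell terms -P(x,y)·log₂P(x,y):
  X=0: 0.51219, 0.35029, 0.17265
  X=1: 0.15536, 0.51924, 0.50218
Sum of the 6 terms: H(X,Y) = 2.2119 bits

Marginal of X (row sums):
  P(X=0) = 0.275 + 0.110 + 0.036 = 0.421
  P(X=1) = 0.031 + 0.294 + 0.254 = 0.579
H(X) = -[0.421·log₂(0.421) + 0.579·log₂(0.579)]
  = 0.52545 + 0.45646 = 0.9819 bits

H(Y|X) = H(X,Y) - H(X) = 2.2119 - 0.9819 = 1.2300 bits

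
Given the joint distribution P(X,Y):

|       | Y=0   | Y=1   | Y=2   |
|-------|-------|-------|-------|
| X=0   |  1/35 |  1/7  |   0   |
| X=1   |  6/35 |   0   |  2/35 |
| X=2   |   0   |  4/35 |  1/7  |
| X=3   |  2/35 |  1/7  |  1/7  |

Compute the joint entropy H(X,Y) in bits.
3.0165 bits

H(X,Y) = -Σ_{x,y} P(x,y) log₂ P(x,y). Per-cell terms -P(x,y)·log₂P(x,y):
  X=0: 0.14655, 0.40105, 0.00000
  X=1: 0.43617, 0.00000, 0.23596
  X=2: 0.00000, 0.35763, 0.40105
  X=3: 0.23596, 0.40105, 0.40105
  (cells with P = 0 contribute 0)
Sum of the 12 terms: H(X,Y) = 3.0165 bits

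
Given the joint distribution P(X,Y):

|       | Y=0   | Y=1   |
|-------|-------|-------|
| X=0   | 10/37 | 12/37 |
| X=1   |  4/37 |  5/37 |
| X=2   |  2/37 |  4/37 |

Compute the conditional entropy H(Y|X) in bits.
0.9810 bits

H(Y|X) = H(X,Y) - H(X)

H(X,Y) = -Σ_{x,y} P(x,y) log₂ P(x,y). Per-cell terms -P(x,y)·log₂P(x,y):
  X=0: 0.5101, 0.5269
  X=1: 0.3470, 0.3902
  X=2: 0.2275, 0.3470
Sum of the 6 terms: H(X,Y) = 2.3487 bits

Marginal of X (row sums):
  P(X=0) = 10/37 + 12/37 = 22/37
  P(X=1) = 4/37 + 5/37 = 9/37
  P(X=2) = 2/37 + 4/37 = 6/37
H(X) = -[(22/37)·log₂(22/37) + (9/37)·log₂(9/37) + (6/37)·log₂(6/37)]
  = 0.4460 + 0.4961 + 0.4256 = 1.3677 bits

H(Y|X) = H(X,Y) - H(X) = 2.3487 - 1.3677 = 0.9810 bits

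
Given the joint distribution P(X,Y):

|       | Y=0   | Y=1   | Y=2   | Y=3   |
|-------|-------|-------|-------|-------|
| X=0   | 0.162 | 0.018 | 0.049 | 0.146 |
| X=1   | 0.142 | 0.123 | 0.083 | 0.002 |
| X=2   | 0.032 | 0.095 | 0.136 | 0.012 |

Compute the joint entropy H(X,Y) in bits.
3.1855 bits

H(X,Y) = -Σ_{x,y} P(x,y) log₂ P(x,y). Per-cell terms -P(x,y)·log₂P(x,y):
  X=0: 0.4254, 0.1043, 0.2132, 0.4053
  X=1: 0.3999, 0.3719, 0.2980, 0.0179
  X=2: 0.1589, 0.3226, 0.3915, 0.0766
Sum of the 12 terms: H(X,Y) = 3.1855 bits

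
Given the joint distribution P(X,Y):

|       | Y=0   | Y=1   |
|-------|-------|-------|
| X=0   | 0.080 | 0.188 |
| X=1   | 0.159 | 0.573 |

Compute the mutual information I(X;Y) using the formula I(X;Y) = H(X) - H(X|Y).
0.0050 bits

I(X;Y) = H(X) - H(X|Y)

Marginal of X (row sums):
  P(X=0) = 0.080 + 0.188 = 0.268
  P(X=1) = 0.159 + 0.573 = 0.732
H(X) = -[0.268·log₂(0.268) + 0.732·log₂(0.732)]
  = 0.5091 + 0.3295 = 0.8386 bits

Marginal of Y (column sums):
  P(Y=0) = 0.080 + 0.159 = 0.239
  P(Y=1) = 0.188 + 0.573 = 0.761
H(X|Y) = Σ_y P(y)·H(X|Y=y):
  Y=0: P(Y=0) = 0.239, P(X|Y=0) = (80/239, 159/239) → H(X|Y=0) = 0.9197
  Y=1: P(Y=1) = 0.761, P(X|Y=1) = (188/761, 573/761) → H(X|Y=1) = 0.8066
H(X|Y) = 0.239·0.9197 + 0.761·0.8066 = 0.8336 bits

I(X;Y) = H(X) - H(X|Y) = 0.8386 - 0.8336 = 0.0050 bits

Cross-check via I(X;Y) = H(X) + H(Y) - H(X,Y): computing H(Y) from the column sums and H(X,Y) from the 4 cells in the same way gives H(Y) = 0.7934 bits and H(X,Y) = 1.6270 bits, so
I(X;Y) = 0.8386 + 0.7934 - 1.6270 = 0.0050 bits ✓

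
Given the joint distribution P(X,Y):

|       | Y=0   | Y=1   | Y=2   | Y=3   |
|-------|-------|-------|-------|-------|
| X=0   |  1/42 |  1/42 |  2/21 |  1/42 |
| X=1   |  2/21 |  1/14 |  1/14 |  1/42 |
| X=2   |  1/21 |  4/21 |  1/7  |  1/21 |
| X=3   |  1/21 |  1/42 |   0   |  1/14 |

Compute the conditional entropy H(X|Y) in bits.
1.6338 bits

H(X|Y) = H(X,Y) - H(Y)

H(X,Y) = -Σ_{x,y} P(x,y) log₂ P(x,y). Per-cell terms -P(x,y)·log₂P(x,y):
  X=0: 0.12839, 0.12839, 0.32308, 0.12839
  X=1: 0.32308, 0.27195, 0.27195, 0.12839
  X=2: 0.20916, 0.45568, 0.40105, 0.20916
  X=3: 0.20916, 0.12839, 0.00000, 0.27195
  (cells with P = 0 contribute 0)
Sum of the 16 terms: H(X,Y) = 3.5882 bits

Marginal of Y (column sums):
  P(Y=0) = 1/42 + 2/21 + 1/21 + 1/21 = 3/14
  P(Y=1) = 1/42 + 1/14 + 4/21 + 1/42 = 13/42
  P(Y=2) = 2/21 + 1/14 + 1/7 + 0 = 13/42
  P(Y=3) = 1/42 + 1/42 + 1/21 + 1/14 = 1/6
H(Y) = -[(3/14)·log₂(3/14) + (13/42)·log₂(13/42) + (13/42)·log₂(13/42) + (1/6)·log₂(1/6)]
  = 0.47623 + 0.52368 + 0.52368 + 0.43083 = 1.9544 bits

H(X|Y) = H(X,Y) - H(Y) = 3.5882 - 1.9544 = 1.6338 bits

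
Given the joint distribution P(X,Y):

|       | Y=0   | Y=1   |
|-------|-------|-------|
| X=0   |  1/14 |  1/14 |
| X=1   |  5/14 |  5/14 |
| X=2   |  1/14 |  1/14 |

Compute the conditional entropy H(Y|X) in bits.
1.0000 bits

H(Y|X) = H(X,Y) - H(X)

H(X,Y) = -Σ_{x,y} P(x,y) log₂ P(x,y). Per-cell terms -P(x,y)·log₂P(x,y):
  X=0: 0.27195, 0.27195
  X=1: 0.53051, 0.53051
  X=2: 0.27195, 0.27195
Sum of the 6 terms: H(X,Y) = 2.1488 bits

Marginal of X (row sums):
  P(X=0) = 1/14 + 1/14 = 1/7
  P(X=1) = 5/14 + 5/14 = 5/7
  P(X=2) = 1/14 + 1/14 = 1/7
H(X) = -[(1/7)·log₂(1/7) + (5/7)·log₂(5/7) + (1/7)·log₂(1/7)]
  = 0.40105 + 0.34673 + 0.40105 = 1.1488 bits

H(Y|X) = H(X,Y) - H(X) = 2.1488 - 1.1488 = 1.0000 bits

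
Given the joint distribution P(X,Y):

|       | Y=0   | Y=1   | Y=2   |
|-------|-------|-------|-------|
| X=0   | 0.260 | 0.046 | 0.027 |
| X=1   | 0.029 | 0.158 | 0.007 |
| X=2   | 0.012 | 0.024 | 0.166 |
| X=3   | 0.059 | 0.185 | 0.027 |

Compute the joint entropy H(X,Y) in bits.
2.9369 bits

H(X,Y) = -Σ_{x,y} P(x,y) log₂ P(x,y). Per-cell terms -P(x,y)·log₂P(x,y):
  X=0: 0.5053, 0.2043, 0.1407
  X=1: 0.1481, 0.4206, 0.0501
  X=2: 0.0766, 0.1291, 0.4301
  X=3: 0.2409, 0.4504, 0.1407
Sum of the 12 terms: H(X,Y) = 2.9369 bits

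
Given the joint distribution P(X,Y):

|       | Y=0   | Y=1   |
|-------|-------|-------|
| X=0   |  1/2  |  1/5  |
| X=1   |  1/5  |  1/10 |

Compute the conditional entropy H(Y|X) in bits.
0.8797 bits

H(Y|X) = H(X,Y) - H(X)

H(X,Y) = -Σ_{x,y} P(x,y) log₂ P(x,y). Per-cell terms -P(x,y)·log₂P(x,y):
  X=0: 0.5000, 0.4644
  X=1: 0.4644, 0.3322
Sum of the 4 terms: H(X,Y) = 1.7610 bits

Marginal of X (row sums):
  P(X=0) = 1/2 + 1/5 = 7/10
  P(X=1) = 1/5 + 1/10 = 3/10
H(X) = -[(7/10)·log₂(7/10) + (3/10)·log₂(3/10)]
  = 0.3602 + 0.5211 = 0.8813 bits

H(Y|X) = H(X,Y) - H(X) = 1.7610 - 0.8813 = 0.8797 bits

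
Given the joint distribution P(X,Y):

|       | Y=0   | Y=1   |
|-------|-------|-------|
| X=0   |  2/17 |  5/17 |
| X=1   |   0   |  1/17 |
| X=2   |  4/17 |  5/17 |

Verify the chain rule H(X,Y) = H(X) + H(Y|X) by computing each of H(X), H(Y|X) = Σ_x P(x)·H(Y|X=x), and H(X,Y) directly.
H(X) = 1.2533 bits, H(Y|X) = 0.8801 bits, H(X,Y) = 2.1334 bits

Marginal of X (row sums):
  P(X=0) = 2/17 + 5/17 = 7/17
  P(X=1) = 0 + 1/17 = 1/17
  P(X=2) = 4/17 + 5/17 = 9/17
H(X) = -[(7/17)·log₂(7/17) + (1/17)·log₂(1/17) + (9/17)·log₂(9/17)]
  = 0.5271 + 0.2404 + 0.4858 = 1.2533 bits

H(Y|X) = Σ_x P(x)·H(Y|X=x):
  X=0: P(X=0) = 7/17, P(Y|X=0) = (2/7, 5/7) → H(Y|X=0) = 0.8631
  X=1: P(X=1) = 1/17, P(Y|X=1) = (0, 1) → H(Y|X=1) = 0.0000
  X=2: P(X=2) = 9/17, P(Y|X=2) = (4/9, 5/9) → H(Y|X=2) = 0.9911
H(Y|X) = (7/17)·0.8631 + (1/17)·0.0000 + (9/17)·0.9911 = 0.8801 bits

H(X,Y) = -Σ_{x,y} P(x,y) log₂ P(x,y). Per-cell terms -P(x,y)·log₂P(x,y):
  X=0: 0.3632, 0.5193
  X=1: 0.0000, 0.2404
  X=2: 0.4912, 0.5193
  (cells with P = 0 contribute 0)
Sum of the 6 terms: H(X,Y) = 2.1334 bits

Chain rule check:
  H(X) + H(Y|X) = 1.2533 + 0.8801 = 2.1334 bits
  H(X,Y) = 2.1334 bits
✓ Chain rule verified.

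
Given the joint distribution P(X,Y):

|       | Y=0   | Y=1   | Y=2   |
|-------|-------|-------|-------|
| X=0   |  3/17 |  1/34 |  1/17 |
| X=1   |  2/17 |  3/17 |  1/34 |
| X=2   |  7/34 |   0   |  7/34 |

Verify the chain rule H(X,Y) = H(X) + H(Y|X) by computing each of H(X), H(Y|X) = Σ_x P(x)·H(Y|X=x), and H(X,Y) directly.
H(X) = 1.5614 bits, H(Y|X) = 1.1636 bits, H(X,Y) = 2.7250 bits

Marginal of X (row sums):
  P(X=0) = 3/17 + 1/34 + 1/17 = 9/34
  P(X=1) = 2/17 + 3/17 + 1/34 = 11/34
  P(X=2) = 7/34 + 0 + 7/34 = 7/17
H(X) = -[(9/34)·log₂(9/34) + (11/34)·log₂(11/34) + (7/17)·log₂(7/17)]
  = 0.50758 + 0.52672 + 0.52710 = 1.5614 bits

H(Y|X) = Σ_x P(x)·H(Y|X=x):
  X=0: P(X=0) = 9/34, P(Y|X=0) = (2/3, 1/9, 2/9) → H(Y|X=0) = 1.22439
  X=1: P(X=1) = 11/34, P(Y|X=1) = (4/11, 6/11, 1/11) → H(Y|X=1) = 1.32218
  X=2: P(X=2) = 7/17, P(Y|X=2) = (1/2, 0, 1/2) → H(Y|X=2) = 1.00000
H(Y|X) = (9/34)·1.22439 + (11/34)·1.32218 + (7/17)·1.00000 = 1.1636 bits

H(X,Y) = -Σ_{x,y} P(x,y) log₂ P(x,y). Per-cell terms -P(x,y)·log₂P(x,y):
  X=0: 0.44162, 0.14963, 0.24044
  X=1: 0.36323, 0.44162, 0.14963
  X=2: 0.46943, 0.00000, 0.46943
  (cells with P = 0 contribute 0)
Sum of the 9 terms: H(X,Y) = 2.7250 bits

Chain rule check:
  H(X) + H(Y|X) = 1.5614 + 1.1636 = 2.7250 bits
  H(X,Y) = 2.7250 bits
✓ Chain rule verified.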